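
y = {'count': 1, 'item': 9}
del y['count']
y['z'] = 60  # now {'item': 9, 'z': 60}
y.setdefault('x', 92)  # 92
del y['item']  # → {'z': 60, 'x': 92}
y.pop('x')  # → 92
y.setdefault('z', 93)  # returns 60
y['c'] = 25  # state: {'z': 60, 'c': 25}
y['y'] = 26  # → {'z': 60, 'c': 25, 'y': 26}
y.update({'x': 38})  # {'z': 60, 'c': 25, 'y': 26, 'x': 38}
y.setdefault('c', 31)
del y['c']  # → {'z': 60, 'y': 26, 'x': 38}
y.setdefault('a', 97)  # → 97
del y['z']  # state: {'y': 26, 'x': 38, 'a': 97}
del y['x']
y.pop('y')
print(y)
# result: {'a': 97}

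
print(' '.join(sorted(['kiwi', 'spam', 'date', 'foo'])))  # date foo kiwi spam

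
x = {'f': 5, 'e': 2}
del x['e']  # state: {'f': 5}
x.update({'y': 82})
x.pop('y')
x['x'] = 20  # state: {'f': 5, 'x': 20}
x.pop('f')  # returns 5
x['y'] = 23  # {'x': 20, 'y': 23}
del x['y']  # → {'x': 20}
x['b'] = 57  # {'x': 20, 'b': 57}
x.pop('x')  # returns 20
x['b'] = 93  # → {'b': 93}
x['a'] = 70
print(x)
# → {'b': 93, 'a': 70}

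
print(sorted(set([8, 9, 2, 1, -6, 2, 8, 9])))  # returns [-6, 1, 2, 8, 9]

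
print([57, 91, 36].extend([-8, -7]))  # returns None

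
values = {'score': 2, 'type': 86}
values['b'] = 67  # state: {'score': 2, 'type': 86, 'b': 67}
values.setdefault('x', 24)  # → 24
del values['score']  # {'type': 86, 'b': 67, 'x': 24}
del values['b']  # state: {'type': 86, 'x': 24}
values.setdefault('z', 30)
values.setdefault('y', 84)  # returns 84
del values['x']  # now {'type': 86, 'z': 30, 'y': 84}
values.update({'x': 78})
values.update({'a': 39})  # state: {'type': 86, 'z': 30, 'y': 84, 'x': 78, 'a': 39}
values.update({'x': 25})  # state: {'type': 86, 'z': 30, 'y': 84, 'x': 25, 'a': 39}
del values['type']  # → {'z': 30, 'y': 84, 'x': 25, 'a': 39}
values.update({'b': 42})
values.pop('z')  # 30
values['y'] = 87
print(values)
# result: {'y': 87, 'x': 25, 'a': 39, 'b': 42}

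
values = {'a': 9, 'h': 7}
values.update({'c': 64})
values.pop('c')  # 64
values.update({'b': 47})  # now {'a': 9, 'h': 7, 'b': 47}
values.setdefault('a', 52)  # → 9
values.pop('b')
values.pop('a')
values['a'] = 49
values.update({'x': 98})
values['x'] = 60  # {'h': 7, 'a': 49, 'x': 60}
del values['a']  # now {'h': 7, 'x': 60}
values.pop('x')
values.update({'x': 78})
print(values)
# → {'h': 7, 'x': 78}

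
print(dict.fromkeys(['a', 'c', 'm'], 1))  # {'a': 1, 'c': 1, 'm': 1}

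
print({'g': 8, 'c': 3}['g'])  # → 8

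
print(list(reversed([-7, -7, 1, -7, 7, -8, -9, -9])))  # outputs [-9, -9, -8, 7, -7, 1, -7, -7]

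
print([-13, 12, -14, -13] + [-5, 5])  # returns [-13, 12, -14, -13, -5, 5]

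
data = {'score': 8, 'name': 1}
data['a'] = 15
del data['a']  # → {'score': 8, 'name': 1}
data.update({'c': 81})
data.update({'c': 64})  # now {'score': 8, 'name': 1, 'c': 64}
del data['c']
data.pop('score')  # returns 8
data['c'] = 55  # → {'name': 1, 'c': 55}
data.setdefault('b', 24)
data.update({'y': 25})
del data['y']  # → {'name': 1, 'c': 55, 'b': 24}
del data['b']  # {'name': 1, 'c': 55}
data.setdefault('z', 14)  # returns 14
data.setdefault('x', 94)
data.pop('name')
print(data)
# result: {'c': 55, 'z': 14, 'x': 94}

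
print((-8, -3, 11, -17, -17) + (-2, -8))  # (-8, -3, 11, -17, -17, -2, -8)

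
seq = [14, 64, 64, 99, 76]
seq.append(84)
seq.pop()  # 84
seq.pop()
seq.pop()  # 99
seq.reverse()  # [64, 64, 14]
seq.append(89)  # [64, 64, 14, 89]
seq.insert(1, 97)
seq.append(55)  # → [64, 97, 64, 14, 89, 55]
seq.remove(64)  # [97, 64, 14, 89, 55]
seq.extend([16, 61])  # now [97, 64, 14, 89, 55, 16, 61]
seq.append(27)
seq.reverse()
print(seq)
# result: [27, 61, 16, 55, 89, 14, 64, 97]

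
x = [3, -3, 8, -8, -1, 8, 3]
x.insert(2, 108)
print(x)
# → [3, -3, 108, 8, -8, -1, 8, 3]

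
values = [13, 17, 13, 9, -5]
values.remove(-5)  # [13, 17, 13, 9]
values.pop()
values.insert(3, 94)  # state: [13, 17, 13, 94]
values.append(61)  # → [13, 17, 13, 94, 61]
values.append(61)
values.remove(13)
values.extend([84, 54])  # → [17, 13, 94, 61, 61, 84, 54]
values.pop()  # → 54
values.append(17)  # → [17, 13, 94, 61, 61, 84, 17]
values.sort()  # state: [13, 17, 17, 61, 61, 84, 94]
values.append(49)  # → [13, 17, 17, 61, 61, 84, 94, 49]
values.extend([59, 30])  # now [13, 17, 17, 61, 61, 84, 94, 49, 59, 30]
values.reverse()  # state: [30, 59, 49, 94, 84, 61, 61, 17, 17, 13]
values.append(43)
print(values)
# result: [30, 59, 49, 94, 84, 61, 61, 17, 17, 13, 43]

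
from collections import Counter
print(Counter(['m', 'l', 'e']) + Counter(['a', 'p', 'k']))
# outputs Counter({'m': 1, 'l': 1, 'e': 1, 'a': 1, 'p': 1, 'k': 1})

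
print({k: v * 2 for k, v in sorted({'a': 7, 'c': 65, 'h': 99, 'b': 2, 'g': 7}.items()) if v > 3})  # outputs {'a': 14, 'c': 130, 'g': 14, 'h': 198}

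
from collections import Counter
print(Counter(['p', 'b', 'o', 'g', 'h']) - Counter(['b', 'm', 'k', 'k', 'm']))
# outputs Counter({'p': 1, 'o': 1, 'g': 1, 'h': 1})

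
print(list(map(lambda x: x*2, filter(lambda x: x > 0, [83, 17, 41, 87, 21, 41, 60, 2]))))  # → [166, 34, 82, 174, 42, 82, 120, 4]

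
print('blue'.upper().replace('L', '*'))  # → B*UE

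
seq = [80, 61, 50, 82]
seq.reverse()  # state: [82, 50, 61, 80]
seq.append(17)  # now [82, 50, 61, 80, 17]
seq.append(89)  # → [82, 50, 61, 80, 17, 89]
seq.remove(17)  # [82, 50, 61, 80, 89]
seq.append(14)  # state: [82, 50, 61, 80, 89, 14]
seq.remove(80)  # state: [82, 50, 61, 89, 14]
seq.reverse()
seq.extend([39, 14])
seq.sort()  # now [14, 14, 39, 50, 61, 82, 89]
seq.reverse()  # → [89, 82, 61, 50, 39, 14, 14]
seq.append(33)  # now [89, 82, 61, 50, 39, 14, 14, 33]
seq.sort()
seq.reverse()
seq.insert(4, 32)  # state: [89, 82, 61, 50, 32, 39, 33, 14, 14]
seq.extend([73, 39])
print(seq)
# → [89, 82, 61, 50, 32, 39, 33, 14, 14, 73, 39]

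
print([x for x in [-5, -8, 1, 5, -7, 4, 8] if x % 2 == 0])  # [-8, 4, 8]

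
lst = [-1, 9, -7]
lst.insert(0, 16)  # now [16, -1, 9, -7]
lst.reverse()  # [-7, 9, -1, 16]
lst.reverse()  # [16, -1, 9, -7]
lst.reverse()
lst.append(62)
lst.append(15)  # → [-7, 9, -1, 16, 62, 15]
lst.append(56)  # [-7, 9, -1, 16, 62, 15, 56]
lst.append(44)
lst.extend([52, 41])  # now [-7, 9, -1, 16, 62, 15, 56, 44, 52, 41]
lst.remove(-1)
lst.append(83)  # [-7, 9, 16, 62, 15, 56, 44, 52, 41, 83]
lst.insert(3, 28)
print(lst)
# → [-7, 9, 16, 28, 62, 15, 56, 44, 52, 41, 83]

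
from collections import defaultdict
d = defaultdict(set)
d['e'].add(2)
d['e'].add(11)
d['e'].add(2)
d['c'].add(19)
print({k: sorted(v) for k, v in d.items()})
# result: {'e': [2, 11], 'c': [19]}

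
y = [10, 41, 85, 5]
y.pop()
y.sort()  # [10, 41, 85]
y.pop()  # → 85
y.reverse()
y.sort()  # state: [10, 41]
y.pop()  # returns 41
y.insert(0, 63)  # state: [63, 10]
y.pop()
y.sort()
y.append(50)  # [63, 50]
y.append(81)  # [63, 50, 81]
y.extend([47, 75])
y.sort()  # [47, 50, 63, 75, 81]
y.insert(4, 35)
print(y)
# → [47, 50, 63, 75, 35, 81]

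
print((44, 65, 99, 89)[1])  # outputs 65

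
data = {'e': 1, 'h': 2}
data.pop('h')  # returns 2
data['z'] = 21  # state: {'e': 1, 'z': 21}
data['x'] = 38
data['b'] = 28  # {'e': 1, 'z': 21, 'x': 38, 'b': 28}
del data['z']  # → {'e': 1, 'x': 38, 'b': 28}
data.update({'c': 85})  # {'e': 1, 'x': 38, 'b': 28, 'c': 85}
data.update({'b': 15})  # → {'e': 1, 'x': 38, 'b': 15, 'c': 85}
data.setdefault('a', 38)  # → 38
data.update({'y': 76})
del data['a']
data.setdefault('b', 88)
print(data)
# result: {'e': 1, 'x': 38, 'b': 15, 'c': 85, 'y': 76}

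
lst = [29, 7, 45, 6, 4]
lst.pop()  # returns 4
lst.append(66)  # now [29, 7, 45, 6, 66]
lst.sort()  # [6, 7, 29, 45, 66]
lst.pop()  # 66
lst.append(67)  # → [6, 7, 29, 45, 67]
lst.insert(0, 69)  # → [69, 6, 7, 29, 45, 67]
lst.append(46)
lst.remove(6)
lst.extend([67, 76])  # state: [69, 7, 29, 45, 67, 46, 67, 76]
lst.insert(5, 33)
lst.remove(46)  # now [69, 7, 29, 45, 67, 33, 67, 76]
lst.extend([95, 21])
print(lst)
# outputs [69, 7, 29, 45, 67, 33, 67, 76, 95, 21]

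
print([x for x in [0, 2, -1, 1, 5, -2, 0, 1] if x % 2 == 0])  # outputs [0, 2, -2, 0]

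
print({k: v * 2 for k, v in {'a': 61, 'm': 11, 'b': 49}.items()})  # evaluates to {'a': 122, 'm': 22, 'b': 98}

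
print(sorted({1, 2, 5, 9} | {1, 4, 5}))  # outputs [1, 2, 4, 5, 9]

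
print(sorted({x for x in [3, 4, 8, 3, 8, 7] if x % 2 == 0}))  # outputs [4, 8]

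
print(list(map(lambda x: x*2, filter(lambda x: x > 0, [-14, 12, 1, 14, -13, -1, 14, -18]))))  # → [24, 2, 28, 28]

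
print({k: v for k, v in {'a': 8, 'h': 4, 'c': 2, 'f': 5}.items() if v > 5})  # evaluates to {'a': 8}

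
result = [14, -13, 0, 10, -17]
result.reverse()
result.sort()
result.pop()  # 14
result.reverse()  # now [10, 0, -13, -17]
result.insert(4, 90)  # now [10, 0, -13, -17, 90]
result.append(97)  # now [10, 0, -13, -17, 90, 97]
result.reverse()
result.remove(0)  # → [97, 90, -17, -13, 10]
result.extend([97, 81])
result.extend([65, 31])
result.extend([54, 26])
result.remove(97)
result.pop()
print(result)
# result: [90, -17, -13, 10, 97, 81, 65, 31, 54]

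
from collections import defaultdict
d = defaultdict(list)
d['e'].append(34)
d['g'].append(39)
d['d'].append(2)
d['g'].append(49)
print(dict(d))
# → {'e': [34], 'g': [39, 49], 'd': [2]}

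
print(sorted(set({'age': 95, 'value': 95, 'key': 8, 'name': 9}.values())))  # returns [8, 9, 95]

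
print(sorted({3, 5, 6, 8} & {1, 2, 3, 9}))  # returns [3]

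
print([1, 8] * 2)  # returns [1, 8, 1, 8]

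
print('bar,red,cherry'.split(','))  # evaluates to ['bar', 'red', 'cherry']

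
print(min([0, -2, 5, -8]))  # -8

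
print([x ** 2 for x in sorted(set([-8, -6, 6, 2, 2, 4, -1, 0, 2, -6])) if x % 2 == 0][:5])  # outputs [64, 36, 0, 4, 16]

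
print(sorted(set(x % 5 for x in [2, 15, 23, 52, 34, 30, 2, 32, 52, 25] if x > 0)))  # [0, 2, 3, 4]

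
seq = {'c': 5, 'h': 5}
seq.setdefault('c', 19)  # 5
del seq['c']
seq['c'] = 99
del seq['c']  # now {'h': 5}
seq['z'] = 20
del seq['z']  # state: {'h': 5}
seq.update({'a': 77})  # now {'h': 5, 'a': 77}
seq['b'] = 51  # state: {'h': 5, 'a': 77, 'b': 51}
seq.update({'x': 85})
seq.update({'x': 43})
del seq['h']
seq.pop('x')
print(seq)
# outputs {'a': 77, 'b': 51}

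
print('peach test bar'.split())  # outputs ['peach', 'test', 'bar']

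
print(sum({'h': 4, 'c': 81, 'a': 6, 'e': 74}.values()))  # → 165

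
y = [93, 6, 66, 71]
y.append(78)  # [93, 6, 66, 71, 78]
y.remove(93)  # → [6, 66, 71, 78]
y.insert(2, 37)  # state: [6, 66, 37, 71, 78]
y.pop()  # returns 78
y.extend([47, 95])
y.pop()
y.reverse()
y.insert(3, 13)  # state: [47, 71, 37, 13, 66, 6]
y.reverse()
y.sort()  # [6, 13, 37, 47, 66, 71]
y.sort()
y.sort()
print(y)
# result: [6, 13, 37, 47, 66, 71]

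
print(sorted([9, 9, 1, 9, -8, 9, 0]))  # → [-8, 0, 1, 9, 9, 9, 9]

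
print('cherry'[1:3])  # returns he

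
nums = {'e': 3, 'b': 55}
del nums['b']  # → {'e': 3}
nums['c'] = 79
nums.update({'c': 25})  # {'e': 3, 'c': 25}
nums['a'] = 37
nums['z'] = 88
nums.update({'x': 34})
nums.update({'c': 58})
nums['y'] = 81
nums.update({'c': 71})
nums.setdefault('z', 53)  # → 88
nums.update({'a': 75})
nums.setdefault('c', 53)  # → 71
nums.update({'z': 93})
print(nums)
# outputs {'e': 3, 'c': 71, 'a': 75, 'z': 93, 'x': 34, 'y': 81}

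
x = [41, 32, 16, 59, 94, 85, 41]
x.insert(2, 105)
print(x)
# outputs [41, 32, 105, 16, 59, 94, 85, 41]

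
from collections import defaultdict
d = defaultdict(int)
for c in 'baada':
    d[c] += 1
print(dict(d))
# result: {'b': 1, 'a': 3, 'd': 1}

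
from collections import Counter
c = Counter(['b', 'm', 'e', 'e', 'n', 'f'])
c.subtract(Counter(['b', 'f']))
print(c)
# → Counter({'e': 2, 'm': 1, 'n': 1, 'b': 0, 'f': 0})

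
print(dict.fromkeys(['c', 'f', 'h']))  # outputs {'c': None, 'f': None, 'h': None}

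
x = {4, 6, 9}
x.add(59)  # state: {4, 6, 9, 59}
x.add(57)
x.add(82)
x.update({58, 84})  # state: {4, 6, 9, 57, 58, 59, 82, 84}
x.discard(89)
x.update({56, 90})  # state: {4, 6, 9, 56, 57, 58, 59, 82, 84, 90}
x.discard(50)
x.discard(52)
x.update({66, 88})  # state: {4, 6, 9, 56, 57, 58, 59, 66, 82, 84, 88, 90}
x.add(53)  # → {4, 6, 9, 53, 56, 57, 58, 59, 66, 82, 84, 88, 90}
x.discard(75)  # {4, 6, 9, 53, 56, 57, 58, 59, 66, 82, 84, 88, 90}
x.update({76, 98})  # {4, 6, 9, 53, 56, 57, 58, 59, 66, 76, 82, 84, 88, 90, 98}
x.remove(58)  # {4, 6, 9, 53, 56, 57, 59, 66, 76, 82, 84, 88, 90, 98}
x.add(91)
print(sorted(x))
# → [4, 6, 9, 53, 56, 57, 59, 66, 76, 82, 84, 88, 90, 91, 98]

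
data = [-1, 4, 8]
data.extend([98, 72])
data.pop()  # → 72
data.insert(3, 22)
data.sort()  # [-1, 4, 8, 22, 98]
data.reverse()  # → [98, 22, 8, 4, -1]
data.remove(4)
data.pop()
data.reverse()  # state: [8, 22, 98]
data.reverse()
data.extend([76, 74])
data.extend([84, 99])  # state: [98, 22, 8, 76, 74, 84, 99]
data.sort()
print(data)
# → [8, 22, 74, 76, 84, 98, 99]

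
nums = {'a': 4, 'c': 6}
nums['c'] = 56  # {'a': 4, 'c': 56}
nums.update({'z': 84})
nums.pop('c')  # 56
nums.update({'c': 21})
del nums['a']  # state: {'z': 84, 'c': 21}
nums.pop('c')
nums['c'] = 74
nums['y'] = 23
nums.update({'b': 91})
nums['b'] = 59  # {'z': 84, 'c': 74, 'y': 23, 'b': 59}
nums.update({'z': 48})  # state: {'z': 48, 'c': 74, 'y': 23, 'b': 59}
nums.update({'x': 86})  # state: {'z': 48, 'c': 74, 'y': 23, 'b': 59, 'x': 86}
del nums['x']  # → {'z': 48, 'c': 74, 'y': 23, 'b': 59}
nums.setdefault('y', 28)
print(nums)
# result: {'z': 48, 'c': 74, 'y': 23, 'b': 59}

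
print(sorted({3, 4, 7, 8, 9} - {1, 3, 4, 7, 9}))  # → [8]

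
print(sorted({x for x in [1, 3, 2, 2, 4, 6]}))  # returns [1, 2, 3, 4, 6]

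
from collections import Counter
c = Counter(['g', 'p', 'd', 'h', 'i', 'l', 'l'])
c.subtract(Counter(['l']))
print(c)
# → Counter({'g': 1, 'p': 1, 'd': 1, 'h': 1, 'i': 1, 'l': 1})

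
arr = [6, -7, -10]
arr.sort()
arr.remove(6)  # [-10, -7]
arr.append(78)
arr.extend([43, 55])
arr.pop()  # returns 55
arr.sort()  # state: [-10, -7, 43, 78]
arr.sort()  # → [-10, -7, 43, 78]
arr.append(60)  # [-10, -7, 43, 78, 60]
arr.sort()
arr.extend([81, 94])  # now [-10, -7, 43, 60, 78, 81, 94]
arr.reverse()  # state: [94, 81, 78, 60, 43, -7, -10]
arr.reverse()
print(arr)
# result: [-10, -7, 43, 60, 78, 81, 94]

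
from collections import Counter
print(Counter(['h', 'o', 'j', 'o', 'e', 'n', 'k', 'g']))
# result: Counter({'o': 2, 'h': 1, 'j': 1, 'e': 1, 'n': 1, 'k': 1, 'g': 1})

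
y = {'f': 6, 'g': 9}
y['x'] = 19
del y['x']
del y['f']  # {'g': 9}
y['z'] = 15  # {'g': 9, 'z': 15}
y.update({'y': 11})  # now {'g': 9, 'z': 15, 'y': 11}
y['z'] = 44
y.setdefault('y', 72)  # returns 11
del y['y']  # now {'g': 9, 'z': 44}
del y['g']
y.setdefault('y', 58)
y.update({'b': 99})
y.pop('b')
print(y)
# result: {'z': 44, 'y': 58}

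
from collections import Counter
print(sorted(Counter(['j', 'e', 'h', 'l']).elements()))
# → ['e', 'h', 'j', 'l']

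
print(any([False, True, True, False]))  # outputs True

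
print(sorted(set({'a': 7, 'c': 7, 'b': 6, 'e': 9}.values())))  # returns [6, 7, 9]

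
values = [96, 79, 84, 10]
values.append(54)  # [96, 79, 84, 10, 54]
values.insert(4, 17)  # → [96, 79, 84, 10, 17, 54]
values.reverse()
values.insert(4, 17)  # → [54, 17, 10, 84, 17, 79, 96]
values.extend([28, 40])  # [54, 17, 10, 84, 17, 79, 96, 28, 40]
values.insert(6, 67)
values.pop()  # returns 40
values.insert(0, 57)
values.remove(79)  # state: [57, 54, 17, 10, 84, 17, 67, 96, 28]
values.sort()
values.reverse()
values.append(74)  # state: [96, 84, 67, 57, 54, 28, 17, 17, 10, 74]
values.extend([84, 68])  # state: [96, 84, 67, 57, 54, 28, 17, 17, 10, 74, 84, 68]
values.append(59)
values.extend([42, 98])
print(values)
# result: [96, 84, 67, 57, 54, 28, 17, 17, 10, 74, 84, 68, 59, 42, 98]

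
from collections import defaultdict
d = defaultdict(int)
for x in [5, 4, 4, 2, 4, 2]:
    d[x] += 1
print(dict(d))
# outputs {5: 1, 4: 3, 2: 2}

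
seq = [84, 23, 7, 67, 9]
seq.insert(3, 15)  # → [84, 23, 7, 15, 67, 9]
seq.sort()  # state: [7, 9, 15, 23, 67, 84]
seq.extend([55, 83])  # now [7, 9, 15, 23, 67, 84, 55, 83]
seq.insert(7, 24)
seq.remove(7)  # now [9, 15, 23, 67, 84, 55, 24, 83]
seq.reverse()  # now [83, 24, 55, 84, 67, 23, 15, 9]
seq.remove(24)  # [83, 55, 84, 67, 23, 15, 9]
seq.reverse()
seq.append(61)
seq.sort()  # [9, 15, 23, 55, 61, 67, 83, 84]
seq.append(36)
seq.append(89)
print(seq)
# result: [9, 15, 23, 55, 61, 67, 83, 84, 36, 89]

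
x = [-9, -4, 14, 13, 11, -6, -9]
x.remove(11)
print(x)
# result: [-9, -4, 14, 13, -6, -9]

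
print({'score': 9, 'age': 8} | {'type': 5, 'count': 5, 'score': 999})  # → {'score': 999, 'age': 8, 'type': 5, 'count': 5}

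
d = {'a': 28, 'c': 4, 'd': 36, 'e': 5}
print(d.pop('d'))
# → 36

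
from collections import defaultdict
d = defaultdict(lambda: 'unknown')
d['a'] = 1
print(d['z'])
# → unknown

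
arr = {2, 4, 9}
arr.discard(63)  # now {2, 4, 9}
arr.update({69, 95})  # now {2, 4, 9, 69, 95}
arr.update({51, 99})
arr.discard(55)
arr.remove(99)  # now {2, 4, 9, 51, 69, 95}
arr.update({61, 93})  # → {2, 4, 9, 51, 61, 69, 93, 95}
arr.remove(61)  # {2, 4, 9, 51, 69, 93, 95}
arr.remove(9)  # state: {2, 4, 51, 69, 93, 95}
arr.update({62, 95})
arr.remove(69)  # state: {2, 4, 51, 62, 93, 95}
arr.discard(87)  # {2, 4, 51, 62, 93, 95}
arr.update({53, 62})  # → {2, 4, 51, 53, 62, 93, 95}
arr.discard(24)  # {2, 4, 51, 53, 62, 93, 95}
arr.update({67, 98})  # {2, 4, 51, 53, 62, 67, 93, 95, 98}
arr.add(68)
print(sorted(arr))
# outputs [2, 4, 51, 53, 62, 67, 68, 93, 95, 98]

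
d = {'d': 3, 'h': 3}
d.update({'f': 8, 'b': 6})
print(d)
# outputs {'d': 3, 'h': 3, 'f': 8, 'b': 6}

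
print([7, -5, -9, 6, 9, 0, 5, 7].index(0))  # 5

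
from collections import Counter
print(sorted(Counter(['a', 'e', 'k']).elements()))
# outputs ['a', 'e', 'k']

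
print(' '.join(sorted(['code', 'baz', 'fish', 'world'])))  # baz code fish world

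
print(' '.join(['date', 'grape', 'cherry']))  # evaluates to date grape cherry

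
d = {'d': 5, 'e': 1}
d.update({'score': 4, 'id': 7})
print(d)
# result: {'d': 5, 'e': 1, 'score': 4, 'id': 7}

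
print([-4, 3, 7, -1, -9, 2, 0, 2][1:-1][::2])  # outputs [3, -1, 2]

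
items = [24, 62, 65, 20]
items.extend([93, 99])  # [24, 62, 65, 20, 93, 99]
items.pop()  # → 99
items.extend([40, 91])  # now [24, 62, 65, 20, 93, 40, 91]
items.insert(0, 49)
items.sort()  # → [20, 24, 40, 49, 62, 65, 91, 93]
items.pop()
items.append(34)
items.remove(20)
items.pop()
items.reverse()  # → [91, 65, 62, 49, 40, 24]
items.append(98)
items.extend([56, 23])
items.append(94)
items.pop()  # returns 94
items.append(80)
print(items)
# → [91, 65, 62, 49, 40, 24, 98, 56, 23, 80]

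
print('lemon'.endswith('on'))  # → True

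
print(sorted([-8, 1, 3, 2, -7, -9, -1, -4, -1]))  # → [-9, -8, -7, -4, -1, -1, 1, 2, 3]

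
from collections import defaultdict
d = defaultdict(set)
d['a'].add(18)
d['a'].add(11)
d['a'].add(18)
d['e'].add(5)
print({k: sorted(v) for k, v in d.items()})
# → {'a': [11, 18], 'e': [5]}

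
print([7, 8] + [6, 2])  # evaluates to [7, 8, 6, 2]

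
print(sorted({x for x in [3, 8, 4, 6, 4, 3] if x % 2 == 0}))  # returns [4, 6, 8]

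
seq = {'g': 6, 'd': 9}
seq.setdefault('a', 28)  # 28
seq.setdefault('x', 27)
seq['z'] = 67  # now {'g': 6, 'd': 9, 'a': 28, 'x': 27, 'z': 67}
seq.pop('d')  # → 9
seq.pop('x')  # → 27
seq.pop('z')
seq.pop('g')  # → 6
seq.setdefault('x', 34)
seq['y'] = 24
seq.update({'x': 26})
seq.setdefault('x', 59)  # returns 26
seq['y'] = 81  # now {'a': 28, 'x': 26, 'y': 81}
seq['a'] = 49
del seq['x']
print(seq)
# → {'a': 49, 'y': 81}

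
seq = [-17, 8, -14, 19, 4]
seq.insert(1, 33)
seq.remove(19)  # [-17, 33, 8, -14, 4]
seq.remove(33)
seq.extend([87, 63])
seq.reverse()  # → [63, 87, 4, -14, 8, -17]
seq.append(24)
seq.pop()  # 24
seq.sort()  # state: [-17, -14, 4, 8, 63, 87]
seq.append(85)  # [-17, -14, 4, 8, 63, 87, 85]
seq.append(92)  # [-17, -14, 4, 8, 63, 87, 85, 92]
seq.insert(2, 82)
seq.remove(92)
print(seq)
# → [-17, -14, 82, 4, 8, 63, 87, 85]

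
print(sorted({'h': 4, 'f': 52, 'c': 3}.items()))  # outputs [('c', 3), ('f', 52), ('h', 4)]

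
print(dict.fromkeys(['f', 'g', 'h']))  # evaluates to {'f': None, 'g': None, 'h': None}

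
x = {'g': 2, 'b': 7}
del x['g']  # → {'b': 7}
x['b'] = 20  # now {'b': 20}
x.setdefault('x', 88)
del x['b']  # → {'x': 88}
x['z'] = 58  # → {'x': 88, 'z': 58}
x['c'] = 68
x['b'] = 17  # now {'x': 88, 'z': 58, 'c': 68, 'b': 17}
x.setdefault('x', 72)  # 88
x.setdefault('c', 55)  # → 68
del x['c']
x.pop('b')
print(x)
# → {'x': 88, 'z': 58}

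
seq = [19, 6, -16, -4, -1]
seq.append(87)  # [19, 6, -16, -4, -1, 87]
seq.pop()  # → 87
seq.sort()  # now [-16, -4, -1, 6, 19]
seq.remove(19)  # [-16, -4, -1, 6]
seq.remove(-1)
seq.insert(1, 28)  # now [-16, 28, -4, 6]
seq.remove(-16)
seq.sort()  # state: [-4, 6, 28]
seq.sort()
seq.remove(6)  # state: [-4, 28]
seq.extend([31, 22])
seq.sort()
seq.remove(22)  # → [-4, 28, 31]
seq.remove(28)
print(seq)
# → [-4, 31]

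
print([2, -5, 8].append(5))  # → None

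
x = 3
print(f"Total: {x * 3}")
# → Total: 9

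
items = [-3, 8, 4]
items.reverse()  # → [4, 8, -3]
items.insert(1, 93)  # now [4, 93, 8, -3]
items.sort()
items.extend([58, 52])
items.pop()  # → 52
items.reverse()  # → [58, 93, 8, 4, -3]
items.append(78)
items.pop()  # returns 78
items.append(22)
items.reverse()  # [22, -3, 4, 8, 93, 58]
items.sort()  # [-3, 4, 8, 22, 58, 93]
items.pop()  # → 93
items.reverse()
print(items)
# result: [58, 22, 8, 4, -3]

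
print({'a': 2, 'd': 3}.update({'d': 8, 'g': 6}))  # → None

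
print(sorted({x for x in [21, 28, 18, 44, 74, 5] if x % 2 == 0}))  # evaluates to [18, 28, 44, 74]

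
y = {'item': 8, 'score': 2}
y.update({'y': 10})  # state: {'item': 8, 'score': 2, 'y': 10}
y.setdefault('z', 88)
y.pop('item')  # 8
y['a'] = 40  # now {'score': 2, 'y': 10, 'z': 88, 'a': 40}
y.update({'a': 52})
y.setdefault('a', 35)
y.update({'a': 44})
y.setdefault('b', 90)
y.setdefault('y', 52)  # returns 10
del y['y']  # {'score': 2, 'z': 88, 'a': 44, 'b': 90}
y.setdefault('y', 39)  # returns 39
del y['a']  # {'score': 2, 'z': 88, 'b': 90, 'y': 39}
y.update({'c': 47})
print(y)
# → {'score': 2, 'z': 88, 'b': 90, 'y': 39, 'c': 47}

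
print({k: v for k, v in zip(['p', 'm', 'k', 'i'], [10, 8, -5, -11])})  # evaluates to {'p': 10, 'm': 8, 'k': -5, 'i': -11}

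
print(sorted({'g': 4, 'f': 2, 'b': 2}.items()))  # [('b', 2), ('f', 2), ('g', 4)]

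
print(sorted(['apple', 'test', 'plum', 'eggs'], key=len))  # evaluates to ['test', 'plum', 'eggs', 'apple']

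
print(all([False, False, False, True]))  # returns False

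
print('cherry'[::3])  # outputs cr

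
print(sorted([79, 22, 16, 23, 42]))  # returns [16, 22, 23, 42, 79]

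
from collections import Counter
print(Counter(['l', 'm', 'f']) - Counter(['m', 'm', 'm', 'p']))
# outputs Counter({'l': 1, 'f': 1})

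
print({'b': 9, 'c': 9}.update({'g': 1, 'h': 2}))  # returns None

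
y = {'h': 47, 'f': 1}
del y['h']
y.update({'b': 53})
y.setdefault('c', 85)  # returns 85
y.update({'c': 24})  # {'f': 1, 'b': 53, 'c': 24}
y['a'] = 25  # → {'f': 1, 'b': 53, 'c': 24, 'a': 25}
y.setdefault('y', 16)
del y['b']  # {'f': 1, 'c': 24, 'a': 25, 'y': 16}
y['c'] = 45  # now {'f': 1, 'c': 45, 'a': 25, 'y': 16}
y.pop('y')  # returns 16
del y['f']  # {'c': 45, 'a': 25}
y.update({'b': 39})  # {'c': 45, 'a': 25, 'b': 39}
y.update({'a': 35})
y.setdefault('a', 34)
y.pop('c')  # 45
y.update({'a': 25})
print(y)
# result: {'a': 25, 'b': 39}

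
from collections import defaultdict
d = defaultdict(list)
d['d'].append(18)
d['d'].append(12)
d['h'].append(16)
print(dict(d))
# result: {'d': [18, 12], 'h': [16]}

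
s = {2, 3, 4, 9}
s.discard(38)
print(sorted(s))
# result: [2, 3, 4, 9]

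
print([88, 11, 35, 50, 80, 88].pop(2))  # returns 35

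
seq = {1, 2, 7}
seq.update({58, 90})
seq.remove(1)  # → {2, 7, 58, 90}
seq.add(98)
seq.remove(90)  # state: {2, 7, 58, 98}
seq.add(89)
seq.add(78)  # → {2, 7, 58, 78, 89, 98}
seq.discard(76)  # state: {2, 7, 58, 78, 89, 98}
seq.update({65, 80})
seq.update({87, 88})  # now {2, 7, 58, 65, 78, 80, 87, 88, 89, 98}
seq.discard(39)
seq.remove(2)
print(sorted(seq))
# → [7, 58, 65, 78, 80, 87, 88, 89, 98]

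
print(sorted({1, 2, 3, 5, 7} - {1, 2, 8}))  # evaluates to [3, 5, 7]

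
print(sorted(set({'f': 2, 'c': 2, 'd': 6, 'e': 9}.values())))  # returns [2, 6, 9]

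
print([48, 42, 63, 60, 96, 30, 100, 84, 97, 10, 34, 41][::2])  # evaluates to [48, 63, 96, 100, 97, 34]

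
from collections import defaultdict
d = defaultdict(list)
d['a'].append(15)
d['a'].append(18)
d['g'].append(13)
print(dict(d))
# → {'a': [15, 18], 'g': [13]}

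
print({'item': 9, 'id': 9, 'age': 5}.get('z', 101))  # 101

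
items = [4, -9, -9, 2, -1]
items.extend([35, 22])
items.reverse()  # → [22, 35, -1, 2, -9, -9, 4]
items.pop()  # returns 4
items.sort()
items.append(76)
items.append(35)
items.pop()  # 35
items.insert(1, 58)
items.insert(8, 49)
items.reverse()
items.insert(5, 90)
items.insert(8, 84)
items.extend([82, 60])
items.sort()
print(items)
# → [-9, -9, -1, 2, 22, 35, 49, 58, 60, 76, 82, 84, 90]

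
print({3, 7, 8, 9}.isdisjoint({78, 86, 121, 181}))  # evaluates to True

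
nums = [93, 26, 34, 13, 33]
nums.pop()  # 33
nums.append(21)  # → [93, 26, 34, 13, 21]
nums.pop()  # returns 21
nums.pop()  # 13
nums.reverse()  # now [34, 26, 93]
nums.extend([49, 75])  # [34, 26, 93, 49, 75]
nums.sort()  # [26, 34, 49, 75, 93]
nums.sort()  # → [26, 34, 49, 75, 93]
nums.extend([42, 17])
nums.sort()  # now [17, 26, 34, 42, 49, 75, 93]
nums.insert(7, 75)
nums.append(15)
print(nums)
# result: [17, 26, 34, 42, 49, 75, 93, 75, 15]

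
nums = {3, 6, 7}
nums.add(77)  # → {3, 6, 7, 77}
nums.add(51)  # {3, 6, 7, 51, 77}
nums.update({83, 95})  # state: {3, 6, 7, 51, 77, 83, 95}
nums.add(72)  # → {3, 6, 7, 51, 72, 77, 83, 95}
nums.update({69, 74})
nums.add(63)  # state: {3, 6, 7, 51, 63, 69, 72, 74, 77, 83, 95}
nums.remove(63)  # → {3, 6, 7, 51, 69, 72, 74, 77, 83, 95}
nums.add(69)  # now {3, 6, 7, 51, 69, 72, 74, 77, 83, 95}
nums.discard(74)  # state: {3, 6, 7, 51, 69, 72, 77, 83, 95}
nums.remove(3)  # {6, 7, 51, 69, 72, 77, 83, 95}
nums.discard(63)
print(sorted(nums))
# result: [6, 7, 51, 69, 72, 77, 83, 95]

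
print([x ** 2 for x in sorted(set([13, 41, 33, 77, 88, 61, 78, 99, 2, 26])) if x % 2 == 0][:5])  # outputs [4, 676, 6084, 7744]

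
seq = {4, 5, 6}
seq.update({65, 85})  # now {4, 5, 6, 65, 85}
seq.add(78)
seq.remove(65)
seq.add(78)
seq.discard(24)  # {4, 5, 6, 78, 85}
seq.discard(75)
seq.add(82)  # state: {4, 5, 6, 78, 82, 85}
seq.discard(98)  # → {4, 5, 6, 78, 82, 85}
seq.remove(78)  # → {4, 5, 6, 82, 85}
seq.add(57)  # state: {4, 5, 6, 57, 82, 85}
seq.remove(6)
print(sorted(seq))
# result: [4, 5, 57, 82, 85]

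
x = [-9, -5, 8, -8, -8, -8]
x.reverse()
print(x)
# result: [-8, -8, -8, 8, -5, -9]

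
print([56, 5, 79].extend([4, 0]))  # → None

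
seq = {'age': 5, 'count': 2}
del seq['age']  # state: {'count': 2}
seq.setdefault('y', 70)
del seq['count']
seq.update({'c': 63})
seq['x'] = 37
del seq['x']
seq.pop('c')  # 63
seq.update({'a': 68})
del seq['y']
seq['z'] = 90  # {'a': 68, 'z': 90}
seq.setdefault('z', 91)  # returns 90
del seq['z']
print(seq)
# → {'a': 68}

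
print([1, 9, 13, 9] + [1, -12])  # [1, 9, 13, 9, 1, -12]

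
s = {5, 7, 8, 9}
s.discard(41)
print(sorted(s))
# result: [5, 7, 8, 9]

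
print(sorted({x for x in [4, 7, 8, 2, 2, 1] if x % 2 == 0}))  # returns [2, 4, 8]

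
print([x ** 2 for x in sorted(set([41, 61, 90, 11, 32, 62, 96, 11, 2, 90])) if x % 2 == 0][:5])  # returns [4, 1024, 3844, 8100, 9216]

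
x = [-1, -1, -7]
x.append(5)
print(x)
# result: [-1, -1, -7, 5]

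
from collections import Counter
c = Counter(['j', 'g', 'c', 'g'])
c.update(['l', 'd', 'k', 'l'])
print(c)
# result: Counter({'g': 2, 'l': 2, 'j': 1, 'c': 1, 'd': 1, 'k': 1})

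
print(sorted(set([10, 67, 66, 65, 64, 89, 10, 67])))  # [10, 64, 65, 66, 67, 89]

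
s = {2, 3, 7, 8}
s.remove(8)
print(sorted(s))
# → [2, 3, 7]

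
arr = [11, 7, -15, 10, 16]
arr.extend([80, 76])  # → [11, 7, -15, 10, 16, 80, 76]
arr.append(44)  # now [11, 7, -15, 10, 16, 80, 76, 44]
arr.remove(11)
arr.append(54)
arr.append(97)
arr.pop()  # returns 97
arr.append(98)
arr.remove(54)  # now [7, -15, 10, 16, 80, 76, 44, 98]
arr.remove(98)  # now [7, -15, 10, 16, 80, 76, 44]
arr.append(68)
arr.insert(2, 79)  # [7, -15, 79, 10, 16, 80, 76, 44, 68]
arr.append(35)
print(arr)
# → [7, -15, 79, 10, 16, 80, 76, 44, 68, 35]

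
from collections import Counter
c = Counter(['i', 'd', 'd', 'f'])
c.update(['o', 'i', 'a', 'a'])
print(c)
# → Counter({'i': 2, 'd': 2, 'a': 2, 'f': 1, 'o': 1})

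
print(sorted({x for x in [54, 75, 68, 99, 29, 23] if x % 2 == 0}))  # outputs [54, 68]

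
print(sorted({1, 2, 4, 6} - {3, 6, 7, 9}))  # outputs [1, 2, 4]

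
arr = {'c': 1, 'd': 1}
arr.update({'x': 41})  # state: {'c': 1, 'd': 1, 'x': 41}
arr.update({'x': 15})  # {'c': 1, 'd': 1, 'x': 15}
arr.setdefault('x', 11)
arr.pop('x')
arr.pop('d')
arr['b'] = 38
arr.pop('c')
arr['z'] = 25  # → {'b': 38, 'z': 25}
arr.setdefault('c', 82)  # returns 82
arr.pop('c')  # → 82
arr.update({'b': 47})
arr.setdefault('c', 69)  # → 69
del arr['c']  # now {'b': 47, 'z': 25}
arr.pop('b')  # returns 47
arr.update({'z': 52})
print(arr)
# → {'z': 52}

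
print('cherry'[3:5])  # rr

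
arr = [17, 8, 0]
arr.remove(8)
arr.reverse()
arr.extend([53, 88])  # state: [0, 17, 53, 88]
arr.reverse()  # [88, 53, 17, 0]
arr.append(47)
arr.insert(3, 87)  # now [88, 53, 17, 87, 0, 47]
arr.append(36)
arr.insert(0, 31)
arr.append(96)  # [31, 88, 53, 17, 87, 0, 47, 36, 96]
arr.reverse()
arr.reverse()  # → [31, 88, 53, 17, 87, 0, 47, 36, 96]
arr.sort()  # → [0, 17, 31, 36, 47, 53, 87, 88, 96]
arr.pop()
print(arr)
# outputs [0, 17, 31, 36, 47, 53, 87, 88]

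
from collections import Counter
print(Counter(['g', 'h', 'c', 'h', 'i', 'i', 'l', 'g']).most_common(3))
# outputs [('g', 2), ('h', 2), ('i', 2)]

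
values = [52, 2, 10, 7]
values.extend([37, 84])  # [52, 2, 10, 7, 37, 84]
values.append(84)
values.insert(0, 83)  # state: [83, 52, 2, 10, 7, 37, 84, 84]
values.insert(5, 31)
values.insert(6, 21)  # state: [83, 52, 2, 10, 7, 31, 21, 37, 84, 84]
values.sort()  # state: [2, 7, 10, 21, 31, 37, 52, 83, 84, 84]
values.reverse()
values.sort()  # [2, 7, 10, 21, 31, 37, 52, 83, 84, 84]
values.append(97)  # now [2, 7, 10, 21, 31, 37, 52, 83, 84, 84, 97]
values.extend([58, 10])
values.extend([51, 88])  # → [2, 7, 10, 21, 31, 37, 52, 83, 84, 84, 97, 58, 10, 51, 88]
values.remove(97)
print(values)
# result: [2, 7, 10, 21, 31, 37, 52, 83, 84, 84, 58, 10, 51, 88]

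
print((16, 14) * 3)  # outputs (16, 14, 16, 14, 16, 14)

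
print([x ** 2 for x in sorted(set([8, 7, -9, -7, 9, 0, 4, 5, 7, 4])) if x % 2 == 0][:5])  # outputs [0, 16, 64]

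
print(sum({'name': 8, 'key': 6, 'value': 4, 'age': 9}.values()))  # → 27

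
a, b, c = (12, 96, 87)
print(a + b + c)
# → 195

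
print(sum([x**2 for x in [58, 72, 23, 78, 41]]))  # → 16842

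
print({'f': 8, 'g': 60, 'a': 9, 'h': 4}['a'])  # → 9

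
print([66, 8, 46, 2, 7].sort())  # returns None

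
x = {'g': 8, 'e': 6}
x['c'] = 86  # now {'g': 8, 'e': 6, 'c': 86}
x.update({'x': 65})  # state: {'g': 8, 'e': 6, 'c': 86, 'x': 65}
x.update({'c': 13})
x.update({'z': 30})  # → {'g': 8, 'e': 6, 'c': 13, 'x': 65, 'z': 30}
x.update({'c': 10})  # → {'g': 8, 'e': 6, 'c': 10, 'x': 65, 'z': 30}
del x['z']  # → {'g': 8, 'e': 6, 'c': 10, 'x': 65}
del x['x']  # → {'g': 8, 'e': 6, 'c': 10}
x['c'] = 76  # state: {'g': 8, 'e': 6, 'c': 76}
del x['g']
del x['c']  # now {'e': 6}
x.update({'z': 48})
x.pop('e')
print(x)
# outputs {'z': 48}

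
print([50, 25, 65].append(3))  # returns None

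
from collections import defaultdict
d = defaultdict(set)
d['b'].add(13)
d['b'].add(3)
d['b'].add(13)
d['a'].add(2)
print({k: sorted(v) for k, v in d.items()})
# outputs {'b': [3, 13], 'a': [2]}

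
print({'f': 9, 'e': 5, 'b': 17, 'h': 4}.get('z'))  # None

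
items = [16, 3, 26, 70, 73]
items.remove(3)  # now [16, 26, 70, 73]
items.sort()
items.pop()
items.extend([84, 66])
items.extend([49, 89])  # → [16, 26, 70, 84, 66, 49, 89]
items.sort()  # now [16, 26, 49, 66, 70, 84, 89]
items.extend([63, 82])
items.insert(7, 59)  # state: [16, 26, 49, 66, 70, 84, 89, 59, 63, 82]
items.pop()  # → 82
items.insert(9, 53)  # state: [16, 26, 49, 66, 70, 84, 89, 59, 63, 53]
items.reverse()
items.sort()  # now [16, 26, 49, 53, 59, 63, 66, 70, 84, 89]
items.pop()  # 89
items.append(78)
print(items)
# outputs [16, 26, 49, 53, 59, 63, 66, 70, 84, 78]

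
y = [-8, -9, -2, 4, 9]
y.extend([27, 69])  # [-8, -9, -2, 4, 9, 27, 69]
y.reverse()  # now [69, 27, 9, 4, -2, -9, -8]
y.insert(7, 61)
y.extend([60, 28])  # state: [69, 27, 9, 4, -2, -9, -8, 61, 60, 28]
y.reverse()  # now [28, 60, 61, -8, -9, -2, 4, 9, 27, 69]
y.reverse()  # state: [69, 27, 9, 4, -2, -9, -8, 61, 60, 28]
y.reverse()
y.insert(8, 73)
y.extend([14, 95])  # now [28, 60, 61, -8, -9, -2, 4, 9, 73, 27, 69, 14, 95]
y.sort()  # [-9, -8, -2, 4, 9, 14, 27, 28, 60, 61, 69, 73, 95]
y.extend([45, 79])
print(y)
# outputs [-9, -8, -2, 4, 9, 14, 27, 28, 60, 61, 69, 73, 95, 45, 79]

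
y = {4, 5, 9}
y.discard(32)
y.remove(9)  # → {4, 5}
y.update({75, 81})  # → {4, 5, 75, 81}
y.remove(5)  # {4, 75, 81}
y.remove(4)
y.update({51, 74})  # {51, 74, 75, 81}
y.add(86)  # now {51, 74, 75, 81, 86}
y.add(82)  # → {51, 74, 75, 81, 82, 86}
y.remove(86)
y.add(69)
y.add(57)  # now {51, 57, 69, 74, 75, 81, 82}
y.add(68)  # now {51, 57, 68, 69, 74, 75, 81, 82}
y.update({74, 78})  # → {51, 57, 68, 69, 74, 75, 78, 81, 82}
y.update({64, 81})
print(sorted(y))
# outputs [51, 57, 64, 68, 69, 74, 75, 78, 81, 82]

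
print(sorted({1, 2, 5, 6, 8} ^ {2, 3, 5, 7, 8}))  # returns [1, 3, 6, 7]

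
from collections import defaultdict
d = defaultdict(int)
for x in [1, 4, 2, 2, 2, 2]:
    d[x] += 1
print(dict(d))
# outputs {1: 1, 4: 1, 2: 4}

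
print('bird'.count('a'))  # 0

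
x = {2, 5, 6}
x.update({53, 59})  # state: {2, 5, 6, 53, 59}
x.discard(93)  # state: {2, 5, 6, 53, 59}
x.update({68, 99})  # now {2, 5, 6, 53, 59, 68, 99}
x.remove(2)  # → {5, 6, 53, 59, 68, 99}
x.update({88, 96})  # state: {5, 6, 53, 59, 68, 88, 96, 99}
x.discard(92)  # {5, 6, 53, 59, 68, 88, 96, 99}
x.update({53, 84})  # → {5, 6, 53, 59, 68, 84, 88, 96, 99}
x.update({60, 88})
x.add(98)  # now {5, 6, 53, 59, 60, 68, 84, 88, 96, 98, 99}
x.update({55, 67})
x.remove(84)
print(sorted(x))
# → [5, 6, 53, 55, 59, 60, 67, 68, 88, 96, 98, 99]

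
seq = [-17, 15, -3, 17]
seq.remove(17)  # [-17, 15, -3]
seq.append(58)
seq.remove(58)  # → [-17, 15, -3]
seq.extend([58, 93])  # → [-17, 15, -3, 58, 93]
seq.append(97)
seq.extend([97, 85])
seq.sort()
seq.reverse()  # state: [97, 97, 93, 85, 58, 15, -3, -17]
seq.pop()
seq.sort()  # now [-3, 15, 58, 85, 93, 97, 97]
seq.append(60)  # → [-3, 15, 58, 85, 93, 97, 97, 60]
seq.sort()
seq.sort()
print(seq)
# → [-3, 15, 58, 60, 85, 93, 97, 97]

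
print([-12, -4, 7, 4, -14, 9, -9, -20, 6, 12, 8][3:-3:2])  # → [4, 9, -20]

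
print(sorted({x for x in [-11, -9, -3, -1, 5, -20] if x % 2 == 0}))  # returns [-20]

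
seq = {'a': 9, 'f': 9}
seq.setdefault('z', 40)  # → 40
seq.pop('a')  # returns 9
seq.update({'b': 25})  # {'f': 9, 'z': 40, 'b': 25}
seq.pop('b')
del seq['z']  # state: {'f': 9}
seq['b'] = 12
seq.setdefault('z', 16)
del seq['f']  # {'b': 12, 'z': 16}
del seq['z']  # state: {'b': 12}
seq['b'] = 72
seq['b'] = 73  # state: {'b': 73}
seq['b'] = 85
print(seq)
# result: {'b': 85}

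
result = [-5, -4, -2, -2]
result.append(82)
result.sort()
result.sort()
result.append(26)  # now [-5, -4, -2, -2, 82, 26]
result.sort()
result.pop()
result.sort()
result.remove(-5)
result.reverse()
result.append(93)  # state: [26, -2, -2, -4, 93]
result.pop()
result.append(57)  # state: [26, -2, -2, -4, 57]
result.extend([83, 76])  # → [26, -2, -2, -4, 57, 83, 76]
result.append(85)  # [26, -2, -2, -4, 57, 83, 76, 85]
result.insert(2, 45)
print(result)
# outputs [26, -2, 45, -2, -4, 57, 83, 76, 85]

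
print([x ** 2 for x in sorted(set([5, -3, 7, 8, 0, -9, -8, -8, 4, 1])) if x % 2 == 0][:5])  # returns [64, 0, 16, 64]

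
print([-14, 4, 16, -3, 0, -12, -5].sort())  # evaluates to None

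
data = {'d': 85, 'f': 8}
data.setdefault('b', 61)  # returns 61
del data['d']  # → {'f': 8, 'b': 61}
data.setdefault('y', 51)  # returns 51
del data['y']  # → {'f': 8, 'b': 61}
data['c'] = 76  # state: {'f': 8, 'b': 61, 'c': 76}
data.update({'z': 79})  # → {'f': 8, 'b': 61, 'c': 76, 'z': 79}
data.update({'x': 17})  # {'f': 8, 'b': 61, 'c': 76, 'z': 79, 'x': 17}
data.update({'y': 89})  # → {'f': 8, 'b': 61, 'c': 76, 'z': 79, 'x': 17, 'y': 89}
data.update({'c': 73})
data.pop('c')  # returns 73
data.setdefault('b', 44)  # 61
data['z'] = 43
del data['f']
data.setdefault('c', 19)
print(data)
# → {'b': 61, 'z': 43, 'x': 17, 'y': 89, 'c': 19}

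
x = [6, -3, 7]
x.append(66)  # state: [6, -3, 7, 66]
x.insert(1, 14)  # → [6, 14, -3, 7, 66]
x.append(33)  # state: [6, 14, -3, 7, 66, 33]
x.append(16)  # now [6, 14, -3, 7, 66, 33, 16]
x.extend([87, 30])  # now [6, 14, -3, 7, 66, 33, 16, 87, 30]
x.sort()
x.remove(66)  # [-3, 6, 7, 14, 16, 30, 33, 87]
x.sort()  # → [-3, 6, 7, 14, 16, 30, 33, 87]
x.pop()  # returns 87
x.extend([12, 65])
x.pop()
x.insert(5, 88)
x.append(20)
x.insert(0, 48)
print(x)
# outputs [48, -3, 6, 7, 14, 16, 88, 30, 33, 12, 20]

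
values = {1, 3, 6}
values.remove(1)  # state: {3, 6}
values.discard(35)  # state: {3, 6}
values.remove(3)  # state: {6}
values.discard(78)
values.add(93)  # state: {6, 93}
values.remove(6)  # {93}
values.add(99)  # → {93, 99}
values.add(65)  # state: {65, 93, 99}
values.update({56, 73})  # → {56, 65, 73, 93, 99}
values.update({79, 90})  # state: {56, 65, 73, 79, 90, 93, 99}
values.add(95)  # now {56, 65, 73, 79, 90, 93, 95, 99}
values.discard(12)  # {56, 65, 73, 79, 90, 93, 95, 99}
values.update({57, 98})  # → {56, 57, 65, 73, 79, 90, 93, 95, 98, 99}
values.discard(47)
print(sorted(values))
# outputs [56, 57, 65, 73, 79, 90, 93, 95, 98, 99]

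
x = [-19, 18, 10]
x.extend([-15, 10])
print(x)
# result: [-19, 18, 10, -15, 10]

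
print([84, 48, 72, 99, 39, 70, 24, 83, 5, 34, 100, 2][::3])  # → [84, 99, 24, 34]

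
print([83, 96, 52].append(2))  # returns None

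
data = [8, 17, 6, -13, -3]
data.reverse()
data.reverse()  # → [8, 17, 6, -13, -3]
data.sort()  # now [-13, -3, 6, 8, 17]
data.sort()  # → [-13, -3, 6, 8, 17]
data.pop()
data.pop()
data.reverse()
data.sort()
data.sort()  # [-13, -3, 6]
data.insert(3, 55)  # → [-13, -3, 6, 55]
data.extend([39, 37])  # [-13, -3, 6, 55, 39, 37]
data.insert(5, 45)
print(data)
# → [-13, -3, 6, 55, 39, 45, 37]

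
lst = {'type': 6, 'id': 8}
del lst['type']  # {'id': 8}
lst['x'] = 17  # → {'id': 8, 'x': 17}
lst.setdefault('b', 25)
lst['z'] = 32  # {'id': 8, 'x': 17, 'b': 25, 'z': 32}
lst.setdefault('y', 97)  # 97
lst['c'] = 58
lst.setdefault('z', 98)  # 32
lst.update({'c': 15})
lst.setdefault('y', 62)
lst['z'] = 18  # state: {'id': 8, 'x': 17, 'b': 25, 'z': 18, 'y': 97, 'c': 15}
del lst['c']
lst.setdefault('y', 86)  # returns 97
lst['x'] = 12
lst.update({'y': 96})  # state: {'id': 8, 'x': 12, 'b': 25, 'z': 18, 'y': 96}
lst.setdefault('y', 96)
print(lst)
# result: {'id': 8, 'x': 12, 'b': 25, 'z': 18, 'y': 96}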